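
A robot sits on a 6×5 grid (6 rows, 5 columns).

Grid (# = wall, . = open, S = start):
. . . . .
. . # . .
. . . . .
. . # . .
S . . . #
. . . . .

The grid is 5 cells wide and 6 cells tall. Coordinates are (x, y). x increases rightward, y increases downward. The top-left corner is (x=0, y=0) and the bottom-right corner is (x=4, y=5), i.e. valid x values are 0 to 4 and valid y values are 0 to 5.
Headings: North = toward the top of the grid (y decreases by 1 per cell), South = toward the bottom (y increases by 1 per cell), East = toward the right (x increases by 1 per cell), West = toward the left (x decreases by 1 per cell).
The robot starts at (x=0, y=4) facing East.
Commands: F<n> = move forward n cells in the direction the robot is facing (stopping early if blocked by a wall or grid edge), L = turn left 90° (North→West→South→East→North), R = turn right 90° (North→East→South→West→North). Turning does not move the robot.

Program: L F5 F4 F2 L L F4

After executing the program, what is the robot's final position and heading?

Start: (x=0, y=4), facing East
  L: turn left, now facing North
  F5: move forward 4/5 (blocked), now at (x=0, y=0)
  F4: move forward 0/4 (blocked), now at (x=0, y=0)
  F2: move forward 0/2 (blocked), now at (x=0, y=0)
  L: turn left, now facing West
  L: turn left, now facing South
  F4: move forward 4, now at (x=0, y=4)
Final: (x=0, y=4), facing South

Answer: Final position: (x=0, y=4), facing South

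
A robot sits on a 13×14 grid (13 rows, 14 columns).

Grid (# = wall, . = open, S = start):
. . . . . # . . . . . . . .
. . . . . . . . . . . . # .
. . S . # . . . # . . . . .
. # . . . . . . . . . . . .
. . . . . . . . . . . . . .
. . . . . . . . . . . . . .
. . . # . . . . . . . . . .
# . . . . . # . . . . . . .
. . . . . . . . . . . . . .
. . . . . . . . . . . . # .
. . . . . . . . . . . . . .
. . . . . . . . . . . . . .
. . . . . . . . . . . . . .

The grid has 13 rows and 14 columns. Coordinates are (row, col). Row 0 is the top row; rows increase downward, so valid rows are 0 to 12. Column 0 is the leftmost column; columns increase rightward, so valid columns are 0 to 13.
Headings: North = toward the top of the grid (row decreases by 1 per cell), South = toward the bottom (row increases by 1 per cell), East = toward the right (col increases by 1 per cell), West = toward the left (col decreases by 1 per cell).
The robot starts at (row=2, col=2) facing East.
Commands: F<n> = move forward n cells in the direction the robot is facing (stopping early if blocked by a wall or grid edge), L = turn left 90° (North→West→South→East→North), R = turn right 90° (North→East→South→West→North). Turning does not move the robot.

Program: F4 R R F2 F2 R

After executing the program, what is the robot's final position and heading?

Answer: Final position: (row=2, col=0), facing North

Derivation:
Start: (row=2, col=2), facing East
  F4: move forward 1/4 (blocked), now at (row=2, col=3)
  R: turn right, now facing South
  R: turn right, now facing West
  F2: move forward 2, now at (row=2, col=1)
  F2: move forward 1/2 (blocked), now at (row=2, col=0)
  R: turn right, now facing North
Final: (row=2, col=0), facing North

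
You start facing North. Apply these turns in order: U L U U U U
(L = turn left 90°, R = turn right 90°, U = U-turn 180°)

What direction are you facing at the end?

Answer: Final heading: East

Derivation:
Start: North
  U (U-turn (180°)) -> South
  L (left (90° counter-clockwise)) -> East
  U (U-turn (180°)) -> West
  U (U-turn (180°)) -> East
  U (U-turn (180°)) -> West
  U (U-turn (180°)) -> East
Final: East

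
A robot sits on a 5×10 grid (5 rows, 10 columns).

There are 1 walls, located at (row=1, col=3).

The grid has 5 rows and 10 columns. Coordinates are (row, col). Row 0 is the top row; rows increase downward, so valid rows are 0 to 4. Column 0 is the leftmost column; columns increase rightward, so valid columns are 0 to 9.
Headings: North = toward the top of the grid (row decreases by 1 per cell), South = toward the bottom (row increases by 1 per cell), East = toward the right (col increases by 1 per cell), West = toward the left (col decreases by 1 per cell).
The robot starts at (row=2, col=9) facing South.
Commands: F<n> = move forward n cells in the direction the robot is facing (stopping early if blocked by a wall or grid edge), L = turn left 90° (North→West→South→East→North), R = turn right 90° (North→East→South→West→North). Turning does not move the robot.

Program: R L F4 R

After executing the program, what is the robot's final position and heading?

Answer: Final position: (row=4, col=9), facing West

Derivation:
Start: (row=2, col=9), facing South
  R: turn right, now facing West
  L: turn left, now facing South
  F4: move forward 2/4 (blocked), now at (row=4, col=9)
  R: turn right, now facing West
Final: (row=4, col=9), facing West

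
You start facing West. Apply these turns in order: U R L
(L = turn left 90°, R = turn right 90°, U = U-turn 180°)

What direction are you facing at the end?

Start: West
  U (U-turn (180°)) -> East
  R (right (90° clockwise)) -> South
  L (left (90° counter-clockwise)) -> East
Final: East

Answer: Final heading: East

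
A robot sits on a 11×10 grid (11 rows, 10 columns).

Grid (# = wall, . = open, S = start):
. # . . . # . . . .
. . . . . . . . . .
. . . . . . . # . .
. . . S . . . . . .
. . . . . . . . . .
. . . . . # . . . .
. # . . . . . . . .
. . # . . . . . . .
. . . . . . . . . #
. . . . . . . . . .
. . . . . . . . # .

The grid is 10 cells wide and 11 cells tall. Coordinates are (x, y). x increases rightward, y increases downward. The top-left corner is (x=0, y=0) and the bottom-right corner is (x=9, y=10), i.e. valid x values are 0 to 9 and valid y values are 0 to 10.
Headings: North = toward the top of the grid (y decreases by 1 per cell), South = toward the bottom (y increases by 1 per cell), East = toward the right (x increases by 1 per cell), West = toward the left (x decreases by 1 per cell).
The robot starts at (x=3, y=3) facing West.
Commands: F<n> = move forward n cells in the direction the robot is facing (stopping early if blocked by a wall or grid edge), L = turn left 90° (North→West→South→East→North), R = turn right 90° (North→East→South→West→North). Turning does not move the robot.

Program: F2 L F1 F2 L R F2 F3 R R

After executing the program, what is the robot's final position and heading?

Answer: Final position: (x=1, y=5), facing North

Derivation:
Start: (x=3, y=3), facing West
  F2: move forward 2, now at (x=1, y=3)
  L: turn left, now facing South
  F1: move forward 1, now at (x=1, y=4)
  F2: move forward 1/2 (blocked), now at (x=1, y=5)
  L: turn left, now facing East
  R: turn right, now facing South
  F2: move forward 0/2 (blocked), now at (x=1, y=5)
  F3: move forward 0/3 (blocked), now at (x=1, y=5)
  R: turn right, now facing West
  R: turn right, now facing North
Final: (x=1, y=5), facing North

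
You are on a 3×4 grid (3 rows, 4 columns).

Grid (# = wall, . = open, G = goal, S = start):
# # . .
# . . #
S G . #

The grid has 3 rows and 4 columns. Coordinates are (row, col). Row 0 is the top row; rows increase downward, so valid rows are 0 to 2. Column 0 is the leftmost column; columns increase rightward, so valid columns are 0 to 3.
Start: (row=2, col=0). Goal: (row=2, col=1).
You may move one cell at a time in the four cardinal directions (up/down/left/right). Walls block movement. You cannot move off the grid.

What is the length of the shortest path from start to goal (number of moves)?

BFS from (row=2, col=0) until reaching (row=2, col=1):
  Distance 0: (row=2, col=0)
  Distance 1: (row=2, col=1)  <- goal reached here
One shortest path (1 moves): (row=2, col=0) -> (row=2, col=1)

Answer: Shortest path length: 1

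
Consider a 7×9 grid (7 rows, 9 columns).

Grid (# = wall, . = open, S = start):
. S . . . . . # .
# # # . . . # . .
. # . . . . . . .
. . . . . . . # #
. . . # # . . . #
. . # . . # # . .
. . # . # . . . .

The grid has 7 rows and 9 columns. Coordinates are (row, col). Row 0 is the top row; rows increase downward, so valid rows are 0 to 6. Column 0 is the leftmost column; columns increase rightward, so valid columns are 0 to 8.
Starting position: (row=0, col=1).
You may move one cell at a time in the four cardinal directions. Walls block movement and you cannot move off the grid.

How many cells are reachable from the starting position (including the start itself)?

BFS flood-fill from (row=0, col=1):
  Distance 0: (row=0, col=1)
  Distance 1: (row=0, col=0), (row=0, col=2)
  Distance 2: (row=0, col=3)
  Distance 3: (row=0, col=4), (row=1, col=3)
  Distance 4: (row=0, col=5), (row=1, col=4), (row=2, col=3)
  Distance 5: (row=0, col=6), (row=1, col=5), (row=2, col=2), (row=2, col=4), (row=3, col=3)
  Distance 6: (row=2, col=5), (row=3, col=2), (row=3, col=4)
  Distance 7: (row=2, col=6), (row=3, col=1), (row=3, col=5), (row=4, col=2)
  Distance 8: (row=2, col=7), (row=3, col=0), (row=3, col=6), (row=4, col=1), (row=4, col=5)
  Distance 9: (row=1, col=7), (row=2, col=0), (row=2, col=8), (row=4, col=0), (row=4, col=6), (row=5, col=1)
  Distance 10: (row=1, col=8), (row=4, col=7), (row=5, col=0), (row=6, col=1)
  Distance 11: (row=0, col=8), (row=5, col=7), (row=6, col=0)
  Distance 12: (row=5, col=8), (row=6, col=7)
  Distance 13: (row=6, col=6), (row=6, col=8)
  Distance 14: (row=6, col=5)
Total reachable: 44 (grid has 47 open cells total)

Answer: Reachable cells: 44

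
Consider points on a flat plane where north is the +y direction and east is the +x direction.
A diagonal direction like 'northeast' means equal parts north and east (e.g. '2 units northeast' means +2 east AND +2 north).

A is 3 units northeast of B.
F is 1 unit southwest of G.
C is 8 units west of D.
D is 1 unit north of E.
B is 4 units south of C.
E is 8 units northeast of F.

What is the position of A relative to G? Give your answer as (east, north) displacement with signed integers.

Answer: A is at (east=2, north=7) relative to G.

Derivation:
Place G at the origin (east=0, north=0).
  F is 1 unit southwest of G: delta (east=-1, north=-1); F at (east=-1, north=-1).
  E is 8 units northeast of F: delta (east=+8, north=+8); E at (east=7, north=7).
  D is 1 unit north of E: delta (east=+0, north=+1); D at (east=7, north=8).
  C is 8 units west of D: delta (east=-8, north=+0); C at (east=-1, north=8).
  B is 4 units south of C: delta (east=+0, north=-4); B at (east=-1, north=4).
  A is 3 units northeast of B: delta (east=+3, north=+3); A at (east=2, north=7).
Therefore A relative to G: (east=2, north=7).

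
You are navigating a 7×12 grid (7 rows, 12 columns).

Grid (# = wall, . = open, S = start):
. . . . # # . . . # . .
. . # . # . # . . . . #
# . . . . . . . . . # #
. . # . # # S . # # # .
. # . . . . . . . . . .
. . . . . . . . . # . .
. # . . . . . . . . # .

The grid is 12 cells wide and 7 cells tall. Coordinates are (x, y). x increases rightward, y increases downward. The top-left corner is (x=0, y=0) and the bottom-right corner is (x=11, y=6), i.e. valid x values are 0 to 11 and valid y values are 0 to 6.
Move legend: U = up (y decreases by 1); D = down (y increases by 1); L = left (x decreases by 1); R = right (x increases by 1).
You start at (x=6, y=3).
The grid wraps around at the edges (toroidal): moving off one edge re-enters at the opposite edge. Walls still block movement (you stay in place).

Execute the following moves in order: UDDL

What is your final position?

Answer: Final position: (x=5, y=4)

Derivation:
Start: (x=6, y=3)
  U (up): (x=6, y=3) -> (x=6, y=2)
  D (down): (x=6, y=2) -> (x=6, y=3)
  D (down): (x=6, y=3) -> (x=6, y=4)
  L (left): (x=6, y=4) -> (x=5, y=4)
Final: (x=5, y=4)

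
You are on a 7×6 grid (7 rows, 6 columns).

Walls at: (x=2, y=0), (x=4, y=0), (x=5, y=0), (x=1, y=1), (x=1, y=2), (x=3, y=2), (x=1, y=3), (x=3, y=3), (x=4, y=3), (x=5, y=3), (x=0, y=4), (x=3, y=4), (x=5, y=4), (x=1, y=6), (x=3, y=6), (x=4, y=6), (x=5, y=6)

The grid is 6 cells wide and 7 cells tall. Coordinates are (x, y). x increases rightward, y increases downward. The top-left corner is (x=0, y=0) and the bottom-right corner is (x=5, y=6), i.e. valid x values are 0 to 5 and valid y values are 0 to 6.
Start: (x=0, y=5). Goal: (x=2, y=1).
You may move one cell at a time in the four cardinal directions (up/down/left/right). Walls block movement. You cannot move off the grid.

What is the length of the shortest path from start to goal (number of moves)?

Answer: Shortest path length: 6

Derivation:
BFS from (x=0, y=5) until reaching (x=2, y=1):
  Distance 0: (x=0, y=5)
  Distance 1: (x=1, y=5), (x=0, y=6)
  Distance 2: (x=1, y=4), (x=2, y=5)
  Distance 3: (x=2, y=4), (x=3, y=5), (x=2, y=6)
  Distance 4: (x=2, y=3), (x=4, y=5)
  Distance 5: (x=2, y=2), (x=4, y=4), (x=5, y=5)
  Distance 6: (x=2, y=1)  <- goal reached here
One shortest path (6 moves): (x=0, y=5) -> (x=1, y=5) -> (x=2, y=5) -> (x=2, y=4) -> (x=2, y=3) -> (x=2, y=2) -> (x=2, y=1)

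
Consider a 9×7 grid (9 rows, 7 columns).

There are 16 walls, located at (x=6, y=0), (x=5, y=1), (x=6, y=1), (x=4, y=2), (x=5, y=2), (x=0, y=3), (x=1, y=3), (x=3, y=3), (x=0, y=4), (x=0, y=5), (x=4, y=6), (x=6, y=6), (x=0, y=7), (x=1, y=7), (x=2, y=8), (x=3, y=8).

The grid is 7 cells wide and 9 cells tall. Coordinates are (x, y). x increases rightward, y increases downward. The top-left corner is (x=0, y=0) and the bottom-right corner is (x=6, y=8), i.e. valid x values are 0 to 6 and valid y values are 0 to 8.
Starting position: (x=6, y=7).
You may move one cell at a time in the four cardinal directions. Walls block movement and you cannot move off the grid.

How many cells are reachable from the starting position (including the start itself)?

Answer: Reachable cells: 45

Derivation:
BFS flood-fill from (x=6, y=7):
  Distance 0: (x=6, y=7)
  Distance 1: (x=5, y=7), (x=6, y=8)
  Distance 2: (x=5, y=6), (x=4, y=7), (x=5, y=8)
  Distance 3: (x=5, y=5), (x=3, y=7), (x=4, y=8)
  Distance 4: (x=5, y=4), (x=4, y=5), (x=6, y=5), (x=3, y=6), (x=2, y=7)
  Distance 5: (x=5, y=3), (x=4, y=4), (x=6, y=4), (x=3, y=5), (x=2, y=6)
  Distance 6: (x=4, y=3), (x=6, y=3), (x=3, y=4), (x=2, y=5), (x=1, y=6)
  Distance 7: (x=6, y=2), (x=2, y=4), (x=1, y=5), (x=0, y=6)
  Distance 8: (x=2, y=3), (x=1, y=4)
  Distance 9: (x=2, y=2)
  Distance 10: (x=2, y=1), (x=1, y=2), (x=3, y=2)
  Distance 11: (x=2, y=0), (x=1, y=1), (x=3, y=1), (x=0, y=2)
  Distance 12: (x=1, y=0), (x=3, y=0), (x=0, y=1), (x=4, y=1)
  Distance 13: (x=0, y=0), (x=4, y=0)
  Distance 14: (x=5, y=0)
Total reachable: 45 (grid has 47 open cells total)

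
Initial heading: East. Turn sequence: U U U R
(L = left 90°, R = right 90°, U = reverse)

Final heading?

Answer: Final heading: North

Derivation:
Start: East
  U (U-turn (180°)) -> West
  U (U-turn (180°)) -> East
  U (U-turn (180°)) -> West
  R (right (90° clockwise)) -> North
Final: North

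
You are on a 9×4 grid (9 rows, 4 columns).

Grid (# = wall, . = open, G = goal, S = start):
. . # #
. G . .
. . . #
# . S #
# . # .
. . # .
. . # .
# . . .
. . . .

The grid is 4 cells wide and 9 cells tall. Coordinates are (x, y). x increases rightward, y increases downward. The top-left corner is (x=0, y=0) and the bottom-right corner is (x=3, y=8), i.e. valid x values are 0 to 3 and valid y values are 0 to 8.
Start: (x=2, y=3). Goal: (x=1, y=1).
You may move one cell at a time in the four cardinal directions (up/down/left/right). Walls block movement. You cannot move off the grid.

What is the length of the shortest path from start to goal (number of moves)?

Answer: Shortest path length: 3

Derivation:
BFS from (x=2, y=3) until reaching (x=1, y=1):
  Distance 0: (x=2, y=3)
  Distance 1: (x=2, y=2), (x=1, y=3)
  Distance 2: (x=2, y=1), (x=1, y=2), (x=1, y=4)
  Distance 3: (x=1, y=1), (x=3, y=1), (x=0, y=2), (x=1, y=5)  <- goal reached here
One shortest path (3 moves): (x=2, y=3) -> (x=1, y=3) -> (x=1, y=2) -> (x=1, y=1)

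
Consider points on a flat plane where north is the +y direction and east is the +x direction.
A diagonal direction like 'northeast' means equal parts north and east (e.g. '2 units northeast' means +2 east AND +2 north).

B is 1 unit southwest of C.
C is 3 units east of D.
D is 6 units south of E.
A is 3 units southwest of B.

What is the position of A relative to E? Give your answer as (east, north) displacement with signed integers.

Place E at the origin (east=0, north=0).
  D is 6 units south of E: delta (east=+0, north=-6); D at (east=0, north=-6).
  C is 3 units east of D: delta (east=+3, north=+0); C at (east=3, north=-6).
  B is 1 unit southwest of C: delta (east=-1, north=-1); B at (east=2, north=-7).
  A is 3 units southwest of B: delta (east=-3, north=-3); A at (east=-1, north=-10).
Therefore A relative to E: (east=-1, north=-10).

Answer: A is at (east=-1, north=-10) relative to E.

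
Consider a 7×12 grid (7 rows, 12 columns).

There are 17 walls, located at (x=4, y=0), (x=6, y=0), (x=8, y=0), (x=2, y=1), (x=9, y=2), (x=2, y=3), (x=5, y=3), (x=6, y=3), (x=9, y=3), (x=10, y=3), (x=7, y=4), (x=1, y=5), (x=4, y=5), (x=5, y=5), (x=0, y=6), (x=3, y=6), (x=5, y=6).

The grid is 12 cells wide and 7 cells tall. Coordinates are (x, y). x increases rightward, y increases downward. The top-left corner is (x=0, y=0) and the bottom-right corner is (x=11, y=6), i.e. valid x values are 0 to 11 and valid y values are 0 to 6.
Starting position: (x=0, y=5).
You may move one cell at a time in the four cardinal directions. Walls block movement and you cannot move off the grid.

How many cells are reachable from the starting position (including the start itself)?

Answer: Reachable cells: 66

Derivation:
BFS flood-fill from (x=0, y=5):
  Distance 0: (x=0, y=5)
  Distance 1: (x=0, y=4)
  Distance 2: (x=0, y=3), (x=1, y=4)
  Distance 3: (x=0, y=2), (x=1, y=3), (x=2, y=4)
  Distance 4: (x=0, y=1), (x=1, y=2), (x=3, y=4), (x=2, y=5)
  Distance 5: (x=0, y=0), (x=1, y=1), (x=2, y=2), (x=3, y=3), (x=4, y=4), (x=3, y=5), (x=2, y=6)
  Distance 6: (x=1, y=0), (x=3, y=2), (x=4, y=3), (x=5, y=4), (x=1, y=6)
  Distance 7: (x=2, y=0), (x=3, y=1), (x=4, y=2), (x=6, y=4)
  Distance 8: (x=3, y=0), (x=4, y=1), (x=5, y=2), (x=6, y=5)
  Distance 9: (x=5, y=1), (x=6, y=2), (x=7, y=5), (x=6, y=6)
  Distance 10: (x=5, y=0), (x=6, y=1), (x=7, y=2), (x=8, y=5), (x=7, y=6)
  Distance 11: (x=7, y=1), (x=8, y=2), (x=7, y=3), (x=8, y=4), (x=9, y=5), (x=8, y=6)
  Distance 12: (x=7, y=0), (x=8, y=1), (x=8, y=3), (x=9, y=4), (x=10, y=5), (x=9, y=6)
  Distance 13: (x=9, y=1), (x=10, y=4), (x=11, y=5), (x=10, y=6)
  Distance 14: (x=9, y=0), (x=10, y=1), (x=11, y=4), (x=11, y=6)
  Distance 15: (x=10, y=0), (x=11, y=1), (x=10, y=2), (x=11, y=3)
  Distance 16: (x=11, y=0), (x=11, y=2)
Total reachable: 66 (grid has 67 open cells total)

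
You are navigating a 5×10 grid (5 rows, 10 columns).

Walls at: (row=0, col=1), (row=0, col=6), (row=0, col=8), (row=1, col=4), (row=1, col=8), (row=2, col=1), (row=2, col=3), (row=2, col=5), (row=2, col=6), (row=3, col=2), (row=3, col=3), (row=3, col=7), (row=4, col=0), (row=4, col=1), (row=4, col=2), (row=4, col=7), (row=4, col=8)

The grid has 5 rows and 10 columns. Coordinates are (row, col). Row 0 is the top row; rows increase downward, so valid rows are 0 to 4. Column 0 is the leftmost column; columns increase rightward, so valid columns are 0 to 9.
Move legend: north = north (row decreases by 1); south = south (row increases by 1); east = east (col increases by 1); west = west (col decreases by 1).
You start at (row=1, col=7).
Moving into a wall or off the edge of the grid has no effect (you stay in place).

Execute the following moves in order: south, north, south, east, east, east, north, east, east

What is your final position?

Answer: Final position: (row=1, col=9)

Derivation:
Start: (row=1, col=7)
  south (south): (row=1, col=7) -> (row=2, col=7)
  north (north): (row=2, col=7) -> (row=1, col=7)
  south (south): (row=1, col=7) -> (row=2, col=7)
  east (east): (row=2, col=7) -> (row=2, col=8)
  east (east): (row=2, col=8) -> (row=2, col=9)
  east (east): blocked, stay at (row=2, col=9)
  north (north): (row=2, col=9) -> (row=1, col=9)
  east (east): blocked, stay at (row=1, col=9)
  east (east): blocked, stay at (row=1, col=9)
Final: (row=1, col=9)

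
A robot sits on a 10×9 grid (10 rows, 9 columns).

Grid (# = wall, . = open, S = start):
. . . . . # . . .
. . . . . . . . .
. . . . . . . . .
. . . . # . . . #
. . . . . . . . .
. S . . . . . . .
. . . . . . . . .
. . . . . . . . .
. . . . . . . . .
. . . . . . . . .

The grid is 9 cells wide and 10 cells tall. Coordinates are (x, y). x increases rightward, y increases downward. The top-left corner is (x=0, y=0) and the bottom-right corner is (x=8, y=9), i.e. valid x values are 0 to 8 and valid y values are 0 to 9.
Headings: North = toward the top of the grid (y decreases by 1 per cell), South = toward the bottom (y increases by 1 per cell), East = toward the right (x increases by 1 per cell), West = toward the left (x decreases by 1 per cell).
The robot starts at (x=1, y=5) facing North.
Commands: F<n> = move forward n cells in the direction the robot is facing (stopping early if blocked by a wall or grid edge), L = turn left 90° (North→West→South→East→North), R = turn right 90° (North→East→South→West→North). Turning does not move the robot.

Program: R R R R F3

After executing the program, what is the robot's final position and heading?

Start: (x=1, y=5), facing North
  R: turn right, now facing East
  R: turn right, now facing South
  R: turn right, now facing West
  R: turn right, now facing North
  F3: move forward 3, now at (x=1, y=2)
Final: (x=1, y=2), facing North

Answer: Final position: (x=1, y=2), facing North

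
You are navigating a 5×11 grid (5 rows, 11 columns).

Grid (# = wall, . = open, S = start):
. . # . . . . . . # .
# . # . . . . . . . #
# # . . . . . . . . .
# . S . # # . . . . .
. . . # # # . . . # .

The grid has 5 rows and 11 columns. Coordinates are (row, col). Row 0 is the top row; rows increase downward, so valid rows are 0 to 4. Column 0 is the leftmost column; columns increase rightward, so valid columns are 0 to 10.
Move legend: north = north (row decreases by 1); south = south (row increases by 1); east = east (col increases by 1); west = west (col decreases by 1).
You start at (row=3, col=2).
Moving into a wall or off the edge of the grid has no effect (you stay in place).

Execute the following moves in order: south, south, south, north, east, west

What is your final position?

Answer: Final position: (row=3, col=2)

Derivation:
Start: (row=3, col=2)
  south (south): (row=3, col=2) -> (row=4, col=2)
  south (south): blocked, stay at (row=4, col=2)
  south (south): blocked, stay at (row=4, col=2)
  north (north): (row=4, col=2) -> (row=3, col=2)
  east (east): (row=3, col=2) -> (row=3, col=3)
  west (west): (row=3, col=3) -> (row=3, col=2)
Final: (row=3, col=2)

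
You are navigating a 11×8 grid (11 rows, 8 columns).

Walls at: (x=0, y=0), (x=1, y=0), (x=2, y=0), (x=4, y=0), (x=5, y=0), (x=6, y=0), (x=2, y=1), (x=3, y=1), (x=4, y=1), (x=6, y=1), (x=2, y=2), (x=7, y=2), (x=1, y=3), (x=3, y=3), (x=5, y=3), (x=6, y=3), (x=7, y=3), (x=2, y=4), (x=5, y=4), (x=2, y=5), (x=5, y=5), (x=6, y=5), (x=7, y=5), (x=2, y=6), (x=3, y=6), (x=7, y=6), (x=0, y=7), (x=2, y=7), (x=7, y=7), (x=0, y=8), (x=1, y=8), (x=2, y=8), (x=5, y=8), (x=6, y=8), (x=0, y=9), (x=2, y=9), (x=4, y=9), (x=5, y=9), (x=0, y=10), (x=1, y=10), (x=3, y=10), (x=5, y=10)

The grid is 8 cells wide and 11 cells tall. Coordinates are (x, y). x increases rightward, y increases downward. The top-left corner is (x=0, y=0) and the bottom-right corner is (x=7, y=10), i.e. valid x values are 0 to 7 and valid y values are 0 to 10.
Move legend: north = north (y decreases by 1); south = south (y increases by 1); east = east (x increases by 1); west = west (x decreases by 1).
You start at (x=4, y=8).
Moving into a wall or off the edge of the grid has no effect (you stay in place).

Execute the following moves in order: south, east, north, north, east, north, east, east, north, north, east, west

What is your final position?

Answer: Final position: (x=5, y=6)

Derivation:
Start: (x=4, y=8)
  south (south): blocked, stay at (x=4, y=8)
  east (east): blocked, stay at (x=4, y=8)
  north (north): (x=4, y=8) -> (x=4, y=7)
  north (north): (x=4, y=7) -> (x=4, y=6)
  east (east): (x=4, y=6) -> (x=5, y=6)
  north (north): blocked, stay at (x=5, y=6)
  east (east): (x=5, y=6) -> (x=6, y=6)
  east (east): blocked, stay at (x=6, y=6)
  north (north): blocked, stay at (x=6, y=6)
  north (north): blocked, stay at (x=6, y=6)
  east (east): blocked, stay at (x=6, y=6)
  west (west): (x=6, y=6) -> (x=5, y=6)
Final: (x=5, y=6)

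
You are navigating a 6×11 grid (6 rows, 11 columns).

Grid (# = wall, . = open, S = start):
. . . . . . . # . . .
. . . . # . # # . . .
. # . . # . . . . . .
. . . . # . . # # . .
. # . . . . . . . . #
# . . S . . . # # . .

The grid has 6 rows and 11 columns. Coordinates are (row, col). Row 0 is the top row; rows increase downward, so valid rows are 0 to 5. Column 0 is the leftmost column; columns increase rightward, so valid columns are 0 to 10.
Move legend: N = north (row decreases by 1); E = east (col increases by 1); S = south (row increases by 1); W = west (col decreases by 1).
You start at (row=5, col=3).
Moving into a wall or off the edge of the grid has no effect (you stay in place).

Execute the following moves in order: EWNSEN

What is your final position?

Answer: Final position: (row=4, col=4)

Derivation:
Start: (row=5, col=3)
  E (east): (row=5, col=3) -> (row=5, col=4)
  W (west): (row=5, col=4) -> (row=5, col=3)
  N (north): (row=5, col=3) -> (row=4, col=3)
  S (south): (row=4, col=3) -> (row=5, col=3)
  E (east): (row=5, col=3) -> (row=5, col=4)
  N (north): (row=5, col=4) -> (row=4, col=4)
Final: (row=4, col=4)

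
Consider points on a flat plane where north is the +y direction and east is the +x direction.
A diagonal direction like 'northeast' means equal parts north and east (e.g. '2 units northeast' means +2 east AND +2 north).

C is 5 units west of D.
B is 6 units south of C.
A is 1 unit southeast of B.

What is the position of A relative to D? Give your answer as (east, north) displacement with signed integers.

Place D at the origin (east=0, north=0).
  C is 5 units west of D: delta (east=-5, north=+0); C at (east=-5, north=0).
  B is 6 units south of C: delta (east=+0, north=-6); B at (east=-5, north=-6).
  A is 1 unit southeast of B: delta (east=+1, north=-1); A at (east=-4, north=-7).
Therefore A relative to D: (east=-4, north=-7).

Answer: A is at (east=-4, north=-7) relative to D.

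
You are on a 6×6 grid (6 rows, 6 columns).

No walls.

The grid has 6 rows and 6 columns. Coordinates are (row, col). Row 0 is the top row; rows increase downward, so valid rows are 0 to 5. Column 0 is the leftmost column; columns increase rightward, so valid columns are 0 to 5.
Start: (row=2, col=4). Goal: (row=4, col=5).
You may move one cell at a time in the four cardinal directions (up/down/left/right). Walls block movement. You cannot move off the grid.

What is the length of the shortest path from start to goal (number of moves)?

BFS from (row=2, col=4) until reaching (row=4, col=5):
  Distance 0: (row=2, col=4)
  Distance 1: (row=1, col=4), (row=2, col=3), (row=2, col=5), (row=3, col=4)
  Distance 2: (row=0, col=4), (row=1, col=3), (row=1, col=5), (row=2, col=2), (row=3, col=3), (row=3, col=5), (row=4, col=4)
  Distance 3: (row=0, col=3), (row=0, col=5), (row=1, col=2), (row=2, col=1), (row=3, col=2), (row=4, col=3), (row=4, col=5), (row=5, col=4)  <- goal reached here
One shortest path (3 moves): (row=2, col=4) -> (row=2, col=5) -> (row=3, col=5) -> (row=4, col=5)

Answer: Shortest path length: 3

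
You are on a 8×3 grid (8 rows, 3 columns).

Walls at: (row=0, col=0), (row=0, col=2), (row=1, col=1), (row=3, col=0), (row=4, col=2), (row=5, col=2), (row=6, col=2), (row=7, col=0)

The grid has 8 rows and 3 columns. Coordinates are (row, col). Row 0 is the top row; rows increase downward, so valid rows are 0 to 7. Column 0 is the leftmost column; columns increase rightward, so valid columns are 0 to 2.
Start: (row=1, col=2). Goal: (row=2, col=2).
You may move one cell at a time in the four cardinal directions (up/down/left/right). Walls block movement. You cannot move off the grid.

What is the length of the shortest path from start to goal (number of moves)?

Answer: Shortest path length: 1

Derivation:
BFS from (row=1, col=2) until reaching (row=2, col=2):
  Distance 0: (row=1, col=2)
  Distance 1: (row=2, col=2)  <- goal reached here
One shortest path (1 moves): (row=1, col=2) -> (row=2, col=2)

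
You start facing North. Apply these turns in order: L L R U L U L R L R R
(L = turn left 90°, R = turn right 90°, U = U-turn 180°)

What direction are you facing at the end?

Start: North
  L (left (90° counter-clockwise)) -> West
  L (left (90° counter-clockwise)) -> South
  R (right (90° clockwise)) -> West
  U (U-turn (180°)) -> East
  L (left (90° counter-clockwise)) -> North
  U (U-turn (180°)) -> South
  L (left (90° counter-clockwise)) -> East
  R (right (90° clockwise)) -> South
  L (left (90° counter-clockwise)) -> East
  R (right (90° clockwise)) -> South
  R (right (90° clockwise)) -> West
Final: West

Answer: Final heading: West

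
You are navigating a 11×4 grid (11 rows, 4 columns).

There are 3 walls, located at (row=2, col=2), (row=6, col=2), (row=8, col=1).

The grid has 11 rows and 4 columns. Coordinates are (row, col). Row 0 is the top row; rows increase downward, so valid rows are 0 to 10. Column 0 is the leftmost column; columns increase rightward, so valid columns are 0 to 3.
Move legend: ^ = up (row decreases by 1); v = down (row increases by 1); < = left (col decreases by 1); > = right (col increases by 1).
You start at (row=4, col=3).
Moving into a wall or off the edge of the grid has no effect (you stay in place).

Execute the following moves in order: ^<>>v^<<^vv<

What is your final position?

Start: (row=4, col=3)
  ^ (up): (row=4, col=3) -> (row=3, col=3)
  < (left): (row=3, col=3) -> (row=3, col=2)
  > (right): (row=3, col=2) -> (row=3, col=3)
  > (right): blocked, stay at (row=3, col=3)
  v (down): (row=3, col=3) -> (row=4, col=3)
  ^ (up): (row=4, col=3) -> (row=3, col=3)
  < (left): (row=3, col=3) -> (row=3, col=2)
  < (left): (row=3, col=2) -> (row=3, col=1)
  ^ (up): (row=3, col=1) -> (row=2, col=1)
  v (down): (row=2, col=1) -> (row=3, col=1)
  v (down): (row=3, col=1) -> (row=4, col=1)
  < (left): (row=4, col=1) -> (row=4, col=0)
Final: (row=4, col=0)

Answer: Final position: (row=4, col=0)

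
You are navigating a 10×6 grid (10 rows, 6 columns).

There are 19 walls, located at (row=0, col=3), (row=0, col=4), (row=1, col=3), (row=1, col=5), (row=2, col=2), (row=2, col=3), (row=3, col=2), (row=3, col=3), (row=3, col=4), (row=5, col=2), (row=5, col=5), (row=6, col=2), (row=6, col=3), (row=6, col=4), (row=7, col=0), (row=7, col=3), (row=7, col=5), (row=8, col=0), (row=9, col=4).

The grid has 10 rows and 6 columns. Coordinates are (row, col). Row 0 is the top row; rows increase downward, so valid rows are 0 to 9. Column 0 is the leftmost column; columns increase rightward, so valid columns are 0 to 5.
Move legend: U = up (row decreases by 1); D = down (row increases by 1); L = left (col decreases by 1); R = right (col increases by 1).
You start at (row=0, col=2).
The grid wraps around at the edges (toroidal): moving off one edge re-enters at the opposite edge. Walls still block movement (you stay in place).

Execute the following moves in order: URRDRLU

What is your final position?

Start: (row=0, col=2)
  U (up): (row=0, col=2) -> (row=9, col=2)
  R (right): (row=9, col=2) -> (row=9, col=3)
  R (right): blocked, stay at (row=9, col=3)
  D (down): blocked, stay at (row=9, col=3)
  R (right): blocked, stay at (row=9, col=3)
  L (left): (row=9, col=3) -> (row=9, col=2)
  U (up): (row=9, col=2) -> (row=8, col=2)
Final: (row=8, col=2)

Answer: Final position: (row=8, col=2)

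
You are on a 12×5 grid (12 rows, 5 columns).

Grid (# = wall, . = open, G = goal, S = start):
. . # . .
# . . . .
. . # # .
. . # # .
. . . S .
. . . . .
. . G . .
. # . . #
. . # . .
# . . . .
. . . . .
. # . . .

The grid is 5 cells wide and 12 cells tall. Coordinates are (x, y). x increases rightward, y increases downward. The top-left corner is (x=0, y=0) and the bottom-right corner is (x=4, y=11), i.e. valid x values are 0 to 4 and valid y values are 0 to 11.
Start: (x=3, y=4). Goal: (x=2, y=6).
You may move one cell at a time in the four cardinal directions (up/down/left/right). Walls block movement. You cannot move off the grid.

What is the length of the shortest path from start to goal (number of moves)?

BFS from (x=3, y=4) until reaching (x=2, y=6):
  Distance 0: (x=3, y=4)
  Distance 1: (x=2, y=4), (x=4, y=4), (x=3, y=5)
  Distance 2: (x=4, y=3), (x=1, y=4), (x=2, y=5), (x=4, y=5), (x=3, y=6)
  Distance 3: (x=4, y=2), (x=1, y=3), (x=0, y=4), (x=1, y=5), (x=2, y=6), (x=4, y=6), (x=3, y=7)  <- goal reached here
One shortest path (3 moves): (x=3, y=4) -> (x=2, y=4) -> (x=2, y=5) -> (x=2, y=6)

Answer: Shortest path length: 3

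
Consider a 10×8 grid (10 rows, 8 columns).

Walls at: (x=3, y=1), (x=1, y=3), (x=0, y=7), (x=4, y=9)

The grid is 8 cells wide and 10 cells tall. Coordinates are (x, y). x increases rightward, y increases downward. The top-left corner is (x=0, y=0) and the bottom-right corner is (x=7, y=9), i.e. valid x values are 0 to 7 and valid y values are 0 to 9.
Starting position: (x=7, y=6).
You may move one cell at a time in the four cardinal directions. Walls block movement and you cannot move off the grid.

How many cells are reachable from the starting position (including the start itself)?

BFS flood-fill from (x=7, y=6):
  Distance 0: (x=7, y=6)
  Distance 1: (x=7, y=5), (x=6, y=6), (x=7, y=7)
  Distance 2: (x=7, y=4), (x=6, y=5), (x=5, y=6), (x=6, y=7), (x=7, y=8)
  Distance 3: (x=7, y=3), (x=6, y=4), (x=5, y=5), (x=4, y=6), (x=5, y=7), (x=6, y=8), (x=7, y=9)
  Distance 4: (x=7, y=2), (x=6, y=3), (x=5, y=4), (x=4, y=5), (x=3, y=6), (x=4, y=7), (x=5, y=8), (x=6, y=9)
  Distance 5: (x=7, y=1), (x=6, y=2), (x=5, y=3), (x=4, y=4), (x=3, y=5), (x=2, y=6), (x=3, y=7), (x=4, y=8), (x=5, y=9)
  Distance 6: (x=7, y=0), (x=6, y=1), (x=5, y=2), (x=4, y=3), (x=3, y=4), (x=2, y=5), (x=1, y=6), (x=2, y=7), (x=3, y=8)
  Distance 7: (x=6, y=0), (x=5, y=1), (x=4, y=2), (x=3, y=3), (x=2, y=4), (x=1, y=5), (x=0, y=6), (x=1, y=7), (x=2, y=8), (x=3, y=9)
  Distance 8: (x=5, y=0), (x=4, y=1), (x=3, y=2), (x=2, y=3), (x=1, y=4), (x=0, y=5), (x=1, y=8), (x=2, y=9)
  Distance 9: (x=4, y=0), (x=2, y=2), (x=0, y=4), (x=0, y=8), (x=1, y=9)
  Distance 10: (x=3, y=0), (x=2, y=1), (x=1, y=2), (x=0, y=3), (x=0, y=9)
  Distance 11: (x=2, y=0), (x=1, y=1), (x=0, y=2)
  Distance 12: (x=1, y=0), (x=0, y=1)
  Distance 13: (x=0, y=0)
Total reachable: 76 (grid has 76 open cells total)

Answer: Reachable cells: 76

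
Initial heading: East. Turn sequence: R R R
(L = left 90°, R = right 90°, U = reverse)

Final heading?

Start: East
  R (right (90° clockwise)) -> South
  R (right (90° clockwise)) -> West
  R (right (90° clockwise)) -> North
Final: North

Answer: Final heading: North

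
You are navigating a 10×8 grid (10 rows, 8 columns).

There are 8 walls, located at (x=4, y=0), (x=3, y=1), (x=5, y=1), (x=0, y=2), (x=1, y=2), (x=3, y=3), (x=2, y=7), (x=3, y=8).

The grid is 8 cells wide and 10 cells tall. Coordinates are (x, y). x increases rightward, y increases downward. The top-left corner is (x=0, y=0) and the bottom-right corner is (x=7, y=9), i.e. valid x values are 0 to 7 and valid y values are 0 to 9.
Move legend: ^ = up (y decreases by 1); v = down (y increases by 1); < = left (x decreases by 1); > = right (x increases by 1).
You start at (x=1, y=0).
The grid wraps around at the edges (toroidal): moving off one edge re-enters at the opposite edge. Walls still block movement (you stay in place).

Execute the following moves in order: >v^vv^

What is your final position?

Answer: Final position: (x=2, y=1)

Derivation:
Start: (x=1, y=0)
  > (right): (x=1, y=0) -> (x=2, y=0)
  v (down): (x=2, y=0) -> (x=2, y=1)
  ^ (up): (x=2, y=1) -> (x=2, y=0)
  v (down): (x=2, y=0) -> (x=2, y=1)
  v (down): (x=2, y=1) -> (x=2, y=2)
  ^ (up): (x=2, y=2) -> (x=2, y=1)
Final: (x=2, y=1)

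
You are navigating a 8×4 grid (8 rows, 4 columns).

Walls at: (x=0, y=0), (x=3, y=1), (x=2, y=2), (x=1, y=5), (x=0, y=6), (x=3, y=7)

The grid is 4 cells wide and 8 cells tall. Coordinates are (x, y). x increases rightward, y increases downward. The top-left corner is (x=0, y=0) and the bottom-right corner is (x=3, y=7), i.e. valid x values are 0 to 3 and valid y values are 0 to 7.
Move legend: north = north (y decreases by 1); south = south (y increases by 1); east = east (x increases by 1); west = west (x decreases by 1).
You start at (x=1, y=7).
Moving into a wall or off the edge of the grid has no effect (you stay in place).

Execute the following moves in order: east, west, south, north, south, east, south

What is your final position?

Answer: Final position: (x=2, y=7)

Derivation:
Start: (x=1, y=7)
  east (east): (x=1, y=7) -> (x=2, y=7)
  west (west): (x=2, y=7) -> (x=1, y=7)
  south (south): blocked, stay at (x=1, y=7)
  north (north): (x=1, y=7) -> (x=1, y=6)
  south (south): (x=1, y=6) -> (x=1, y=7)
  east (east): (x=1, y=7) -> (x=2, y=7)
  south (south): blocked, stay at (x=2, y=7)
Final: (x=2, y=7)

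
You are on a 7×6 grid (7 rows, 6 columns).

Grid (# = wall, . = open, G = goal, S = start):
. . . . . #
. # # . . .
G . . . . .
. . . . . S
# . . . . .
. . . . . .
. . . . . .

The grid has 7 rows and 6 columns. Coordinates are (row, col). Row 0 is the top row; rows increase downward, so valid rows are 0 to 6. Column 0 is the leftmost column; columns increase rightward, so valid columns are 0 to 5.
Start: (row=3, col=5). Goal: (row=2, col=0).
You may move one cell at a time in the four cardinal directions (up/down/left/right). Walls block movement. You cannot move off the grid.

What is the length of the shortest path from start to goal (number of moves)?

BFS from (row=3, col=5) until reaching (row=2, col=0):
  Distance 0: (row=3, col=5)
  Distance 1: (row=2, col=5), (row=3, col=4), (row=4, col=5)
  Distance 2: (row=1, col=5), (row=2, col=4), (row=3, col=3), (row=4, col=4), (row=5, col=5)
  Distance 3: (row=1, col=4), (row=2, col=3), (row=3, col=2), (row=4, col=3), (row=5, col=4), (row=6, col=5)
  Distance 4: (row=0, col=4), (row=1, col=3), (row=2, col=2), (row=3, col=1), (row=4, col=2), (row=5, col=3), (row=6, col=4)
  Distance 5: (row=0, col=3), (row=2, col=1), (row=3, col=0), (row=4, col=1), (row=5, col=2), (row=6, col=3)
  Distance 6: (row=0, col=2), (row=2, col=0), (row=5, col=1), (row=6, col=2)  <- goal reached here
One shortest path (6 moves): (row=3, col=5) -> (row=3, col=4) -> (row=3, col=3) -> (row=3, col=2) -> (row=3, col=1) -> (row=3, col=0) -> (row=2, col=0)

Answer: Shortest path length: 6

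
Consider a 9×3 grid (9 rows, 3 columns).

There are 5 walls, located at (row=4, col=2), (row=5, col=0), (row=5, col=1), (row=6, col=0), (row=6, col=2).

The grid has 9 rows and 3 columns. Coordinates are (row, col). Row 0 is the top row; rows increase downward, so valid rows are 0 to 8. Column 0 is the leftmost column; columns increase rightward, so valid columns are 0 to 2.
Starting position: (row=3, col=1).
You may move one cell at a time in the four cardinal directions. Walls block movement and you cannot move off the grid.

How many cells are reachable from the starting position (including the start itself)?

Answer: Reachable cells: 14

Derivation:
BFS flood-fill from (row=3, col=1):
  Distance 0: (row=3, col=1)
  Distance 1: (row=2, col=1), (row=3, col=0), (row=3, col=2), (row=4, col=1)
  Distance 2: (row=1, col=1), (row=2, col=0), (row=2, col=2), (row=4, col=0)
  Distance 3: (row=0, col=1), (row=1, col=0), (row=1, col=2)
  Distance 4: (row=0, col=0), (row=0, col=2)
Total reachable: 14 (grid has 22 open cells total)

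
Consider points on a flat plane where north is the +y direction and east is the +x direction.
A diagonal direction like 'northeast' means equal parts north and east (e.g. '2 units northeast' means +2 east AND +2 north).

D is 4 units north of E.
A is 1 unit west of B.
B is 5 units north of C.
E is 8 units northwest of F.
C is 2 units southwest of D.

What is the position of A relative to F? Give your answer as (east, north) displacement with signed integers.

Answer: A is at (east=-11, north=15) relative to F.

Derivation:
Place F at the origin (east=0, north=0).
  E is 8 units northwest of F: delta (east=-8, north=+8); E at (east=-8, north=8).
  D is 4 units north of E: delta (east=+0, north=+4); D at (east=-8, north=12).
  C is 2 units southwest of D: delta (east=-2, north=-2); C at (east=-10, north=10).
  B is 5 units north of C: delta (east=+0, north=+5); B at (east=-10, north=15).
  A is 1 unit west of B: delta (east=-1, north=+0); A at (east=-11, north=15).
Therefore A relative to F: (east=-11, north=15).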